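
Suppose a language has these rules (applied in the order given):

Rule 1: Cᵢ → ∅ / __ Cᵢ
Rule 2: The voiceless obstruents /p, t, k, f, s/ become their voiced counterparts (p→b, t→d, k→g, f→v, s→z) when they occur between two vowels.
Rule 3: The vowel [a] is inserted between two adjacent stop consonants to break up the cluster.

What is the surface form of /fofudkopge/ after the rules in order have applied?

fovudakopage

Rule 1 (degemination): no segment meets the environment; /fofudkopge/ is unchanged.
Rule 2 (intervocalic voicing): /f/ is a voiceless obstruent between vowels /o/ and /u/, so it voices to [v]. /fofudkopge/ → fovudkopge.
Rule 3 (stop-cluster a-epenthesis): /d/ and /k/ form a stop–stop cluster, so [a] is inserted between them. /p/ and /g/ form a stop–stop cluster, so [a] is inserted between them. /fovudkopge/ → fovudakopage.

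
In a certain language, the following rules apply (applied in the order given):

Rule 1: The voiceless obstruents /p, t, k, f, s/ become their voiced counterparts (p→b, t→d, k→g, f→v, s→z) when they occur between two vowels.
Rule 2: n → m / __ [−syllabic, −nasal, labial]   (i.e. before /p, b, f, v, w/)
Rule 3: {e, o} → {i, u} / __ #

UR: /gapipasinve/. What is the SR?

Rule 1 (intervocalic voicing): /p/ is a voiceless obstruent between vowels /a/ and /i/, so it voices to [b]. /p/ is a voiceless obstruent between vowels /i/ and /a/, so it voices to [b]. /s/ is a voiceless obstruent between vowels /a/ and /i/, so it voices to [z]. /gapipasinve/ → gabibazinve.
Rule 2 (nasal place assimilation): /n/ precedes the labial consonant /v/, so it assimilates in place to [m]. /gabibazinve/ → gabibazimve.
Rule 3 (final vowel raising): /e/ is a mid vowel in word-final position, so it raises to [i]. /gabibazimve/ → gabibazimvi.

gabibazimvi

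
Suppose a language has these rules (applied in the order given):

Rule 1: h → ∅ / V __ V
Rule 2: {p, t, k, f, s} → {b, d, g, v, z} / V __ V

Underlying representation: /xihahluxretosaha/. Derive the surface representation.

xiahluxredozaa

Rule 1 (intervocalic h-deletion): /h/ occurs between vowels /i/ and /a/, so it deletes. /h/ occurs between vowels /a/ and /a/, so it deletes. /xihahluxretosaha/ → xiahluxretosaa.
Rule 2 (intervocalic voicing): /t/ is a voiceless obstruent between vowels /e/ and /o/, so it voices to [d]. /s/ is a voiceless obstruent between vowels /o/ and /a/, so it voices to [z]. /xiahluxretosaa/ → xiahluxredozaa.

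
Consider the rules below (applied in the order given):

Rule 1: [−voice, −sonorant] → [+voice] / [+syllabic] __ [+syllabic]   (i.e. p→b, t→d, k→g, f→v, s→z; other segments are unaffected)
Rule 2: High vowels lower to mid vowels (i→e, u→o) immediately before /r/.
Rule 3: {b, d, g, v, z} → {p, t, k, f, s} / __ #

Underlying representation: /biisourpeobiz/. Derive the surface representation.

Rule 1 (intervocalic voicing): /s/ is a voiceless obstruent between vowels /i/ and /o/, so it voices to [z]. /biisourpeobiz/ → biizourpeobiz.
Rule 2 (pre-rhotic lowering): /u/ is a high vowel immediately before /r/, so it lowers to [o]. /biizourpeobiz/ → biizoorpeobiz.
Rule 3 (final devoicing): /z/ is a voiced obstruent in word-final position, so it devoices to [s]. /biizoorpeobiz/ → biizoorpeobis.

biizoorpeobis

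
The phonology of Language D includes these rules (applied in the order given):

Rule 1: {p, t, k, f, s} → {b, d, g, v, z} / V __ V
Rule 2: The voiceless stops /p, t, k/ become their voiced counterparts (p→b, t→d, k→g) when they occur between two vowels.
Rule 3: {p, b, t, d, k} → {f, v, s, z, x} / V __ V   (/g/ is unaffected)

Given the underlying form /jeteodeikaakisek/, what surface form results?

Rule 1 (intervocalic voicing): /t/ is a voiceless obstruent between vowels /e/ and /e/, so it voices to [d]. /k/ is a voiceless obstruent between vowels /i/ and /a/, so it voices to [g]. /k/ is a voiceless obstruent between vowels /a/ and /i/, so it voices to [g]. /s/ is a voiceless obstruent between vowels /i/ and /e/, so it voices to [z]. /jeteodeikaakisek/ → jedeodeigaagizek.
Rule 2 (intervocalic voicing): no segment meets the environment; /jedeodeigaagizek/ is unchanged.
Rule 3 (intervocalic spirantization): /d/ is a stop between vowels /e/ and /e/, so it spirantizes to the fricative [z]. /d/ is a stop between vowels /o/ and /e/, so it spirantizes to the fricative [z]. /jedeodeigaagizek/ → jezeozeigaagizek.

jezeozeigaagizek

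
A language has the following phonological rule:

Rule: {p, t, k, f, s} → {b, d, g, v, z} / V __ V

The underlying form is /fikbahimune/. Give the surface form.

fikbahimune

No segment of /fikbahimune/ meets the structural description of the rule, so the form surfaces unchanged.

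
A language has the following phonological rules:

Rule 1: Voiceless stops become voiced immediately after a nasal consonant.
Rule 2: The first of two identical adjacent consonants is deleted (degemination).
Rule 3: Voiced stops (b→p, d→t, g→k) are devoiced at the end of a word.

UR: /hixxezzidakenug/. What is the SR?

hixezidakenuk

Rule 1 (post-nasal voicing): no segment meets the environment; /hixxezzidakenug/ is unchanged.
Rule 2 (degemination): /xx/ is a geminate; the first /x/ deletes. /zz/ is a geminate; the first /z/ deletes. /hixxezzidakenug/ → hixezidakenug.
Rule 3 (final devoicing): /g/ is a voiced stop in word-final position, so it devoices to [k]. /hixezidakenug/ → hixezidakenuk.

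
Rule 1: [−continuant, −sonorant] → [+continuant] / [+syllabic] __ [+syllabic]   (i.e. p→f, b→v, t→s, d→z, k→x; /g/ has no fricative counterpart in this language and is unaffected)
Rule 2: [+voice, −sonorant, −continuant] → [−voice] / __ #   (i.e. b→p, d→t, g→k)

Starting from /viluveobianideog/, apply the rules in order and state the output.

viluveovianizeok

Rule 1 (intervocalic spirantization): /b/ is a stop between vowels /o/ and /i/, so it spirantizes to the fricative [v]. /d/ is a stop between vowels /i/ and /e/, so it spirantizes to the fricative [z]. /viluveobianideog/ → viluveovianizeog.
Rule 2 (final devoicing): /g/ is a voiced stop in word-final position, so it devoices to [k]. /viluveovianizeog/ → viluveovianizeok.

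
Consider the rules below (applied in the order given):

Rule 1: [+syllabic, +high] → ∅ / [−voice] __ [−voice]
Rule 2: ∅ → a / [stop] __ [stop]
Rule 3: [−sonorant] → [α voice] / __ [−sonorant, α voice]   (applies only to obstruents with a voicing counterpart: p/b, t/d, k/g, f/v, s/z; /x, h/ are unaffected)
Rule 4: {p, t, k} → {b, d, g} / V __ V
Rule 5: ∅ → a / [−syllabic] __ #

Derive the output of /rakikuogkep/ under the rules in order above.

Rule 1 (high vowel syncope): /i/ is a high vowel flanked by voiceless consonants /k/ and /k/, so it deletes. /rakikuogkep/ → rakkuogkep.
Rule 2 (stop-cluster a-epenthesis): /k/ and /k/ form a stop–stop cluster, so [a] is inserted between them. /g/ and /k/ form a stop–stop cluster, so [a] is inserted between them. /rakkuogkep/ → rakakuogakep.
Rule 3 (regressive voicing assimilation): no segment meets the environment; /rakakuogakep/ is unchanged.
Rule 4 (intervocalic voicing): /k/ is a voiceless stop between vowels /a/ and /a/, so it voices to [g]. /k/ is a voiceless stop between vowels /a/ and /u/, so it voices to [g]. /k/ is a voiceless stop between vowels /a/ and /e/, so it voices to [g]. /rakakuogakep/ → ragaguogagep.
Rule 5 (final a-epenthesis): the form ends in the consonant /p/, so [a] is inserted word-finally. /ragaguogagep/ → ragaguogagepa.

ragaguogagepa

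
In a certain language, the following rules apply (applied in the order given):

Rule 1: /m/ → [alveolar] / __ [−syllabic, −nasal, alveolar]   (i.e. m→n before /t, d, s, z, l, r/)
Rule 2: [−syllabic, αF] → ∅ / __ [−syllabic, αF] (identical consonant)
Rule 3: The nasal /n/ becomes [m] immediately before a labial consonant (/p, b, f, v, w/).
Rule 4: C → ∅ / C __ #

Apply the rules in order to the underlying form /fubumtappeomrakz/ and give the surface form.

Rule 1 (nasal place assimilation): /m/ precedes the alveolar consonant /t/, so it assimilates in place to [n]. /m/ precedes the alveolar consonant /r/, so it assimilates in place to [n]. /fubumtappeomrakz/ → fubuntappeonrakz.
Rule 2 (degemination): /pp/ is a geminate; the first /p/ deletes. /fubuntappeonrakz/ → fubuntapeonrakz.
Rule 3 (nasal place assimilation): no segment meets the environment; /fubuntapeonrakz/ is unchanged.
Rule 4 (final cluster simplification): /z/ is the second consonant of a word-final cluster /kz/, so it deletes. /fubuntapeonrakz/ → fubuntapeonrak.

fubuntapeonrak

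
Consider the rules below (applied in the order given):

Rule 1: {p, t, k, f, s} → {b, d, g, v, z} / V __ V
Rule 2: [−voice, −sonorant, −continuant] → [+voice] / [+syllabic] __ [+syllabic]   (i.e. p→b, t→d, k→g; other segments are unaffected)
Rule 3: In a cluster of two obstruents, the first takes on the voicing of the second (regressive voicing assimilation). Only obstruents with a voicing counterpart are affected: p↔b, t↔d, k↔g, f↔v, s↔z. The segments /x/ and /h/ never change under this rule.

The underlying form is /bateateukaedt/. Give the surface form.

Rule 1 (intervocalic voicing): /t/ is a voiceless obstruent between vowels /a/ and /e/, so it voices to [d]. /t/ is a voiceless obstruent between vowels /a/ and /e/, so it voices to [d]. /k/ is a voiceless obstruent between vowels /u/ and /a/, so it voices to [g]. /bateateukaedt/ → badeadeugaedt.
Rule 2 (intervocalic voicing): no segment meets the environment; /badeadeugaedt/ is unchanged.
Rule 3 (regressive voicing assimilation): /d/ precedes the voiceless obstruent /t/, so it devoices to [t] by assimilation. /badeadeugaedt/ → badeadeugaett.

badeadeugaett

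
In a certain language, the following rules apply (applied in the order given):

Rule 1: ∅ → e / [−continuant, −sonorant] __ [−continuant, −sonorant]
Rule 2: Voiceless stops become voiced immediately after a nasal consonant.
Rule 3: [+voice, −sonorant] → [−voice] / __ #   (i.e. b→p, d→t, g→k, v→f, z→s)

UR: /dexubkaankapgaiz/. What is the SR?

dexubekaangapegais

Rule 1 (stop-cluster e-epenthesis): /b/ and /k/ form a stop–stop cluster, so [e] is inserted between them. /p/ and /g/ form a stop–stop cluster, so [e] is inserted between them. /dexubkaankapgaiz/ → dexubekaankapegaiz.
Rule 2 (post-nasal voicing): /k/ is a voiceless stop immediately after the nasal /n/, so it voices to [g]. /dexubekaankapegaiz/ → dexubekaangapegaiz.
Rule 3 (final devoicing): /z/ is a voiced obstruent in word-final position, so it devoices to [s]. /dexubekaangapegaiz/ → dexubekaangapegais.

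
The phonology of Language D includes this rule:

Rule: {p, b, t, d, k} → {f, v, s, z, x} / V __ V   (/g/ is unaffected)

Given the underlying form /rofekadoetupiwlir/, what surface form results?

/k/ is a stop between vowels /e/ and /a/, so it spirantizes to the fricative [x].
/d/ is a stop between vowels /a/ and /o/, so it spirantizes to the fricative [z].
/t/ is a stop between vowels /e/ and /u/, so it spirantizes to the fricative [s].
/p/ is a stop between vowels /u/ and /i/, so it spirantizes to the fricative [f].
Surface form: [rofexazoesufiwlir].

rofexazoesufiwlir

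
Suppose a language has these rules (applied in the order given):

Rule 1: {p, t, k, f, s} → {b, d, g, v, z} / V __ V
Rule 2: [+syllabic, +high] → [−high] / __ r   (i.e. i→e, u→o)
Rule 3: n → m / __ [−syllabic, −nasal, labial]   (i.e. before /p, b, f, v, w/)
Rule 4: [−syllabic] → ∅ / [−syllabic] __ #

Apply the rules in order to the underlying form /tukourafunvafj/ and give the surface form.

Rule 1 (intervocalic voicing): /k/ is a voiceless obstruent between vowels /u/ and /o/, so it voices to [g]. /f/ is a voiceless obstruent between vowels /a/ and /u/, so it voices to [v]. /tukourafunvafj/ → tugouravunvafj.
Rule 2 (pre-rhotic lowering): /u/ is a high vowel immediately before /r/, so it lowers to [o]. /tugouravunvafj/ → tugooravunvafj.
Rule 3 (nasal place assimilation): /n/ precedes the labial consonant /v/, so it assimilates in place to [m]. /tugooravunvafj/ → tugooravumvafj.
Rule 4 (final cluster simplification): /j/ is the second consonant of a word-final cluster /fj/, so it deletes. /tugooravumvafj/ → tugooravumvaf.

tugooravumvaf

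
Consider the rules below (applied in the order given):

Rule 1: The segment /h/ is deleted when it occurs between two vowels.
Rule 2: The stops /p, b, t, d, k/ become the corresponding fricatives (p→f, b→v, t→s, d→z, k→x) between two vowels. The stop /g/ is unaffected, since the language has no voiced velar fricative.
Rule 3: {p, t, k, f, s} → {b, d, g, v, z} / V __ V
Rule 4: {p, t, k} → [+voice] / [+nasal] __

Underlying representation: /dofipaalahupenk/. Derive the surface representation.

Rule 1 (intervocalic h-deletion): /h/ occurs between vowels /a/ and /u/, so it deletes. /dofipaalahupenk/ → dofipaalaupenk.
Rule 2 (intervocalic spirantization): /p/ is a stop between vowels /i/ and /a/, so it spirantizes to the fricative [f]. /p/ is a stop between vowels /u/ and /e/, so it spirantizes to the fricative [f]. /dofipaalaupenk/ → dofifaalaufenk.
Rule 3 (intervocalic voicing): /f/ is a voiceless obstruent between vowels /o/ and /i/, so it voices to [v]. /f/ is a voiceless obstruent between vowels /i/ and /a/, so it voices to [v]. /f/ is a voiceless obstruent between vowels /u/ and /e/, so it voices to [v]. /dofifaalaufenk/ → dovivaalauvenk.
Rule 4 (post-nasal voicing): /k/ is a voiceless stop immediately after the nasal /n/, so it voices to [g]. /dovivaalauvenk/ → dovivaalauveng.

dovivaalauveng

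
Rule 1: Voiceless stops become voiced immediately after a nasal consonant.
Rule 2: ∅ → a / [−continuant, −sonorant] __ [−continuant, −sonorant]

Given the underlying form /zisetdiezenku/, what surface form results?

zisetadiezengu

Rule 1 (post-nasal voicing): /k/ is a voiceless stop immediately after the nasal /n/, so it voices to [g]. /zisetdiezenku/ → zisetdiezengu.
Rule 2 (stop-cluster a-epenthesis): /t/ and /d/ form a stop–stop cluster, so [a] is inserted between them. /zisetdiezengu/ → zisetadiezengu.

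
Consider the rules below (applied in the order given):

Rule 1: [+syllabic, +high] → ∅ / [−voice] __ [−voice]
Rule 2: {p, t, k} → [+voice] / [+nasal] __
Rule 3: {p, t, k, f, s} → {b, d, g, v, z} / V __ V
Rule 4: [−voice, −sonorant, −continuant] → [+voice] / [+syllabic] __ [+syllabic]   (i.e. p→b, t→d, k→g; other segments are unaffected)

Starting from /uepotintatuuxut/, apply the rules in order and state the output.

Rule 1 (high vowel syncope): /u/ is a high vowel flanked by voiceless consonants /x/ and /t/, so it deletes. /uepotintatuuxut/ → uepotintatuuxt.
Rule 2 (post-nasal voicing): /t/ is a voiceless stop immediately after the nasal /n/, so it voices to [d]. /uepotintatuuxt/ → uepotindatuuxt.
Rule 3 (intervocalic voicing): /p/ is a voiceless obstruent between vowels /e/ and /o/, so it voices to [b]. /t/ is a voiceless obstruent between vowels /o/ and /i/, so it voices to [d]. /t/ is a voiceless obstruent between vowels /a/ and /u/, so it voices to [d]. /uepotindatuuxt/ → uebodindaduuxt.
Rule 4 (intervocalic voicing): no segment meets the environment; /uebodindaduuxt/ is unchanged.

uebodindaduuxt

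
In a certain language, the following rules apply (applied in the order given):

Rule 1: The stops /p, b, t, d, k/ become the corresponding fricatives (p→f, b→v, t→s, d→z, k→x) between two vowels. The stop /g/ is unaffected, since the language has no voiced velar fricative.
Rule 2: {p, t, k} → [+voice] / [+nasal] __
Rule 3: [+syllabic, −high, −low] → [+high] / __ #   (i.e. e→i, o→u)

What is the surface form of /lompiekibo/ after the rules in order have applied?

lombiexivu

Rule 1 (intervocalic spirantization): /k/ is a stop between vowels /e/ and /i/, so it spirantizes to the fricative [x]. /b/ is a stop between vowels /i/ and /o/, so it spirantizes to the fricative [v]. /lompiekibo/ → lompiexivo.
Rule 2 (post-nasal voicing): /p/ is a voiceless stop immediately after the nasal /m/, so it voices to [b]. /lompiexivo/ → lombiexivo.
Rule 3 (final vowel raising): /o/ is a mid vowel in word-final position, so it raises to [u]. /lombiexivo/ → lombiexivu.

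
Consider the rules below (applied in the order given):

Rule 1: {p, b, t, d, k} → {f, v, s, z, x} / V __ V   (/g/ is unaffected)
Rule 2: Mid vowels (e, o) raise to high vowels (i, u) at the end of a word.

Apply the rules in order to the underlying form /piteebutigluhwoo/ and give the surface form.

piseevusigluhwou

Rule 1 (intervocalic spirantization): /t/ is a stop between vowels /i/ and /e/, so it spirantizes to the fricative [s]. /b/ is a stop between vowels /e/ and /u/, so it spirantizes to the fricative [v]. /t/ is a stop between vowels /u/ and /i/, so it spirantizes to the fricative [s]. /piteebutigluhwoo/ → piseevusigluhwoo.
Rule 2 (final vowel raising): /o/ is a mid vowel in word-final position, so it raises to [u]. /piseevusigluhwoo/ → piseevusigluhwou.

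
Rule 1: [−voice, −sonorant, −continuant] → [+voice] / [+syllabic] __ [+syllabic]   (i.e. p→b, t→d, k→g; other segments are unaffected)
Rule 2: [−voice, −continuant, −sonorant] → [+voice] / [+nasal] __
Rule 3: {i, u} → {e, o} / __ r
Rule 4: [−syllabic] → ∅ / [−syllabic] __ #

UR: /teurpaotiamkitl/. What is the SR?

Rule 1 (intervocalic voicing): /t/ is a voiceless stop between vowels /o/ and /i/, so it voices to [d]. /teurpaotiamkitl/ → teurpaodiamkitl.
Rule 2 (post-nasal voicing): /k/ is a voiceless stop immediately after the nasal /m/, so it voices to [g]. /teurpaodiamkitl/ → teurpaodiamgitl.
Rule 3 (pre-rhotic lowering): /u/ is a high vowel immediately before /r/, so it lowers to [o]. /teurpaodiamgitl/ → teorpaodiamgitl.
Rule 4 (final cluster simplification): /l/ is the second consonant of a word-final cluster /tl/, so it deletes. /teorpaodiamgitl/ → teorpaodiamgit.

teorpaodiamgit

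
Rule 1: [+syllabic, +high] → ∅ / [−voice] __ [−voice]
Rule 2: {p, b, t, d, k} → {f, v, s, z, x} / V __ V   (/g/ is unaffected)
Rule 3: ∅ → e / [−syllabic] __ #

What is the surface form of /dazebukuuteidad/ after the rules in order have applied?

dazevuxuuseizade

Rule 1 (high vowel syncope): no segment meets the environment; /dazebukuuteidad/ is unchanged.
Rule 2 (intervocalic spirantization): /b/ is a stop between vowels /e/ and /u/, so it spirantizes to the fricative [v]. /k/ is a stop between vowels /u/ and /u/, so it spirantizes to the fricative [x]. /t/ is a stop between vowels /u/ and /e/, so it spirantizes to the fricative [s]. /d/ is a stop between vowels /i/ and /a/, so it spirantizes to the fricative [z]. /dazebukuuteidad/ → dazevuxuuseizad.
Rule 3 (final e-epenthesis): the form ends in the consonant /d/, so [e] is inserted word-finally. /dazevuxuuseizad/ → dazevuxuuseizade.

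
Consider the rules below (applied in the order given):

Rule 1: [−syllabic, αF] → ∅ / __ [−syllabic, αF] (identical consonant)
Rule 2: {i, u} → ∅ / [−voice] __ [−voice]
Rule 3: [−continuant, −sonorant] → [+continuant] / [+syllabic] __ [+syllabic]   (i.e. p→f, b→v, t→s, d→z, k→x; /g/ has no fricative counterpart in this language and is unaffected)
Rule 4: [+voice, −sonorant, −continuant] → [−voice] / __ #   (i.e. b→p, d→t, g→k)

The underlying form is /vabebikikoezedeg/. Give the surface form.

vavevikkoezezek

Rule 1 (degemination): no segment meets the environment; /vabebikikoezedeg/ is unchanged.
Rule 2 (high vowel syncope): /i/ is a high vowel flanked by voiceless consonants /k/ and /k/, so it deletes. /vabebikikoezedeg/ → vabebikkoezedeg.
Rule 3 (intervocalic spirantization): /b/ is a stop between vowels /a/ and /e/, so it spirantizes to the fricative [v]. /b/ is a stop between vowels /e/ and /i/, so it spirantizes to the fricative [v]. /d/ is a stop between vowels /e/ and /e/, so it spirantizes to the fricative [z]. /vabebikkoezedeg/ → vavevikkoezezeg.
Rule 4 (final devoicing): /g/ is a voiced stop in word-final position, so it devoices to [k]. /vavevikkoezezeg/ → vavevikkoezezek.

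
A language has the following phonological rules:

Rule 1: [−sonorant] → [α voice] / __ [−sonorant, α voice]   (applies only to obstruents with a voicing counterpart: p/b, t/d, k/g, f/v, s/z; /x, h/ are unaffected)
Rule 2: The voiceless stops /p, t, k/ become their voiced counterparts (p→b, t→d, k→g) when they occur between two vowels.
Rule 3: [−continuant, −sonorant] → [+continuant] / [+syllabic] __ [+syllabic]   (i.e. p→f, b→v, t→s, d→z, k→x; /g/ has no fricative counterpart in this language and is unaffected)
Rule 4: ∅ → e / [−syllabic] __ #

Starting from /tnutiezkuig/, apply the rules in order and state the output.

tnuzieskuige

Rule 1 (regressive voicing assimilation): /z/ precedes the voiceless obstruent /k/, so it devoices to [s] by assimilation. /tnutiezkuig/ → tnutieskuig.
Rule 2 (intervocalic voicing): /t/ is a voiceless stop between vowels /u/ and /i/, so it voices to [d]. /tnutieskuig/ → tnudieskuig.
Rule 3 (intervocalic spirantization): /d/ is a stop between vowels /u/ and /i/, so it spirantizes to the fricative [z]. /tnudieskuig/ → tnuzieskuig.
Rule 4 (final e-epenthesis): the form ends in the consonant /g/, so [e] is inserted word-finally. /tnuzieskuig/ → tnuzieskuige.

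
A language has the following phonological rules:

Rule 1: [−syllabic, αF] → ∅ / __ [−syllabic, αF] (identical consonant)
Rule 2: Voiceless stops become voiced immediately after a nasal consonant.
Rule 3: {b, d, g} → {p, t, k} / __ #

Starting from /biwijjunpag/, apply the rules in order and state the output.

Rule 1 (degemination): /jj/ is a geminate; the first /j/ deletes. /biwijjunpag/ → biwijunpag.
Rule 2 (post-nasal voicing): /p/ is a voiceless stop immediately after the nasal /n/, so it voices to [b]. /biwijunpag/ → biwijunbag.
Rule 3 (final devoicing): /g/ is a voiced stop in word-final position, so it devoices to [k]. /biwijunbag/ → biwijunbak.

biwijunbak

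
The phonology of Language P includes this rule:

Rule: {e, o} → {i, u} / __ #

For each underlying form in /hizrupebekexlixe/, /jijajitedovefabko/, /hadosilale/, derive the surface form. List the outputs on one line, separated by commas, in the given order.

hizrupebekexlixi, jijajitedovefabku, hadosilali

/hizrupebekexlixe/: /e/ is a mid vowel in word-final position, so it raises to [i]. → [hizrupebekexlixi].
/jijajitedovefabko/: /o/ is a mid vowel in word-final position, so it raises to [u]. → [jijajitedovefabku].
/hadosilale/: /e/ is a mid vowel in word-final position, so it raises to [i]. → [hadosilali].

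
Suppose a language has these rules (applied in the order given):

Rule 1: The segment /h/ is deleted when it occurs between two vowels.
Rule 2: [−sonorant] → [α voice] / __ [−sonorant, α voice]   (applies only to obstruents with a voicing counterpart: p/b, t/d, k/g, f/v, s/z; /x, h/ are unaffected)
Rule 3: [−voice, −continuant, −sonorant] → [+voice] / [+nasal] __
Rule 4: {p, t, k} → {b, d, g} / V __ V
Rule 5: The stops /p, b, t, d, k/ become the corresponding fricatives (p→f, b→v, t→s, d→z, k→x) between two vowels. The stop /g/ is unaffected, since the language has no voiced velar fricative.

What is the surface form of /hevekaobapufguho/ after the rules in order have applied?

Rule 1 (intervocalic h-deletion): /h/ occurs between vowels /u/ and /o/, so it deletes. /hevekaobapufguho/ → hevekaobapufguo.
Rule 2 (regressive voicing assimilation): /f/ precedes the voiced obstruent /g/, so it voices to [v] by assimilation. /hevekaobapufguo/ → hevekaobapuvguo.
Rule 3 (post-nasal voicing): no segment meets the environment; /hevekaobapuvguo/ is unchanged.
Rule 4 (intervocalic voicing): /k/ is a voiceless stop between vowels /e/ and /a/, so it voices to [g]. /p/ is a voiceless stop between vowels /a/ and /u/, so it voices to [b]. /hevekaobapuvguo/ → hevegaobabuvguo.
Rule 5 (intervocalic spirantization): /b/ is a stop between vowels /o/ and /a/, so it spirantizes to the fricative [v]. /b/ is a stop between vowels /a/ and /u/, so it spirantizes to the fricative [v]. /hevegaobabuvguo/ → hevegaovavuvguo.

hevegaovavuvguo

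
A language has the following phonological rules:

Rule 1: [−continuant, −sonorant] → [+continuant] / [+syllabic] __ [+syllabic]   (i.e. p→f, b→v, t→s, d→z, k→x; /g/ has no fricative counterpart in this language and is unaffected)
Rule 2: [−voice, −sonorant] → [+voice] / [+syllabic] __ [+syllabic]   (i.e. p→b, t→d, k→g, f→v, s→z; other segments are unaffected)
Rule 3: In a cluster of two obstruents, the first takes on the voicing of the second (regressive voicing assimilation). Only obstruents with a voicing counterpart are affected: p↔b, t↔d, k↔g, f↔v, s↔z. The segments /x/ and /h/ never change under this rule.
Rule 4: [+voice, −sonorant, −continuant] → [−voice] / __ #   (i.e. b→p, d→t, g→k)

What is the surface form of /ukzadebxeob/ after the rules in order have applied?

ugzazepxeop

Rule 1 (intervocalic spirantization): /d/ is a stop between vowels /a/ and /e/, so it spirantizes to the fricative [z]. /ukzadebxeob/ → ukzazebxeob.
Rule 2 (intervocalic voicing): no segment meets the environment; /ukzazebxeob/ is unchanged.
Rule 3 (regressive voicing assimilation): /k/ precedes the voiced obstruent /z/, so it voices to [g] by assimilation. /b/ precedes the voiceless obstruent /x/, so it devoices to [p] by assimilation. /ukzazebxeob/ → ugzazepxeob.
Rule 4 (final devoicing): /b/ is a voiced stop in word-final position, so it devoices to [p]. /ugzazepxeob/ → ugzazepxeop.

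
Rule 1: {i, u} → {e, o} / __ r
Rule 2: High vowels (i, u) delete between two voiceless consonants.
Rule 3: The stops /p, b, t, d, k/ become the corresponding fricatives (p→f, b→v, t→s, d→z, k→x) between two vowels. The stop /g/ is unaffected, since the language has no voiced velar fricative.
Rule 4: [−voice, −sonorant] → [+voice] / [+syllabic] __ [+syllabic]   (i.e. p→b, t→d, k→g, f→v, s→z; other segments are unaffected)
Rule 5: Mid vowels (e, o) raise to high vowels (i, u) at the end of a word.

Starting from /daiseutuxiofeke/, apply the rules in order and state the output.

daizeutxiovexi

Rule 1 (pre-rhotic lowering): no segment meets the environment; /daiseutuxiofeke/ is unchanged.
Rule 2 (high vowel syncope): /u/ is a high vowel flanked by voiceless consonants /t/ and /x/, so it deletes. /daiseutuxiofeke/ → daiseutxiofeke.
Rule 3 (intervocalic spirantization): /k/ is a stop between vowels /e/ and /e/, so it spirantizes to the fricative [x]. /daiseutxiofeke/ → daiseutxiofexe.
Rule 4 (intervocalic voicing): /s/ is a voiceless obstruent between vowels /i/ and /e/, so it voices to [z]. /f/ is a voiceless obstruent between vowels /o/ and /e/, so it voices to [v]. /daiseutxiofexe/ → daizeutxiovexe.
Rule 5 (final vowel raising): /e/ is a mid vowel in word-final position, so it raises to [i]. /daizeutxiovexe/ → daizeutxiovexi.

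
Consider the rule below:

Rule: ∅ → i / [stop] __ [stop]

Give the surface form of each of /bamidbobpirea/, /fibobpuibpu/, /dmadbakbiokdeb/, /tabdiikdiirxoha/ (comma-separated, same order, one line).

/bamidbobpirea/: /d/ and /b/ form a stop–stop cluster, so [i] is inserted between them. /b/ and /p/ form a stop–stop cluster, so [i] is inserted between them. → [bamidibobipirea].
/fibobpuibpu/: /b/ and /p/ form a stop–stop cluster, so [i] is inserted between them. /b/ and /p/ form a stop–stop cluster, so [i] is inserted between them. → [fibobipuibipu].
/dmadbakbiokdeb/: /d/ and /b/ form a stop–stop cluster, so [i] is inserted between them. /k/ and /b/ form a stop–stop cluster, so [i] is inserted between them. /k/ and /d/ form a stop–stop cluster, so [i] is inserted between them. → [dmadibakibiokideb].
/tabdiikdiirxoha/: /b/ and /d/ form a stop–stop cluster, so [i] is inserted between them. /k/ and /d/ form a stop–stop cluster, so [i] is inserted between them. → [tabidiikidiirxoha].

bamidibobipirea, fibobipuibipu, dmadibakibiokideb, tabidiikidiirxoha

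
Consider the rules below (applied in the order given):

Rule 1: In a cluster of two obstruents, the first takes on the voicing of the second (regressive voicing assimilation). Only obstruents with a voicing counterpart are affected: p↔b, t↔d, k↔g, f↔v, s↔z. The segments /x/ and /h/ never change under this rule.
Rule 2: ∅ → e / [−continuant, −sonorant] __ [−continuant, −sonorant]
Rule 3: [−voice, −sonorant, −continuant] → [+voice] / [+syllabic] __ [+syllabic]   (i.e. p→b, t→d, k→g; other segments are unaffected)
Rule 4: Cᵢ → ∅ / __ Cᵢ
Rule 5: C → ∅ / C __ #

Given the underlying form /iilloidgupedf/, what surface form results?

iiloidegubet

Rule 1 (regressive voicing assimilation): /d/ precedes the voiceless obstruent /f/, so it devoices to [t] by assimilation. /iilloidgupedf/ → iilloidgupetf.
Rule 2 (stop-cluster e-epenthesis): /d/ and /g/ form a stop–stop cluster, so [e] is inserted between them. /iilloidgupetf/ → iilloidegupetf.
Rule 3 (intervocalic voicing): /p/ is a voiceless stop between vowels /u/ and /e/, so it voices to [b]. /iilloidegupetf/ → iilloidegubetf.
Rule 4 (degemination): /ll/ is a geminate; the first /l/ deletes. /iilloidegubetf/ → iiloidegubetf.
Rule 5 (final cluster simplification): /f/ is the second consonant of a word-final cluster /tf/, so it deletes. /iiloidegubetf/ → iiloidegubet.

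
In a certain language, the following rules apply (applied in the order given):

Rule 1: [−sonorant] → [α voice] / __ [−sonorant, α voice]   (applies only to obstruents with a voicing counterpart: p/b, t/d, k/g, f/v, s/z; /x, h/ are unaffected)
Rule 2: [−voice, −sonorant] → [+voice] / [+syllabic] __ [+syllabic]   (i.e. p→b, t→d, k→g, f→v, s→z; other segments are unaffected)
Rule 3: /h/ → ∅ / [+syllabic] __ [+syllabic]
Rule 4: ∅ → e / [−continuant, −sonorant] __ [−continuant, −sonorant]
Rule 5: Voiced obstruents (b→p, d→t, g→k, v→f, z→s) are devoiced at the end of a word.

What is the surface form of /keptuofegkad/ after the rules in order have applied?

Rule 1 (regressive voicing assimilation): /g/ precedes the voiceless obstruent /k/, so it devoices to [k] by assimilation. /keptuofegkad/ → keptuofekkad.
Rule 2 (intervocalic voicing): /f/ is a voiceless obstruent between vowels /o/ and /e/, so it voices to [v]. /keptuofekkad/ → keptuovekkad.
Rule 3 (intervocalic h-deletion): no segment meets the environment; /keptuovekkad/ is unchanged.
Rule 4 (stop-cluster e-epenthesis): /p/ and /t/ form a stop–stop cluster, so [e] is inserted between them. /k/ and /k/ form a stop–stop cluster, so [e] is inserted between them. /keptuovekkad/ → kepetuovekekad.
Rule 5 (final devoicing): /d/ is a voiced obstruent in word-final position, so it devoices to [t]. /kepetuovekekad/ → kepetuovekekat.

kepetuovekekat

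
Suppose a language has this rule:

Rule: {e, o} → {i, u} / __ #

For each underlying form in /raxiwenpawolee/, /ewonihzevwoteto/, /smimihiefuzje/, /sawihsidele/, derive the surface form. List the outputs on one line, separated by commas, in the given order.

raxiwenpawolei, ewonihzevwotetu, smimihiefuzji, sawihsideli

/raxiwenpawolee/: /e/ is a mid vowel in word-final position, so it raises to [i]. → [raxiwenpawolei].
/ewonihzevwoteto/: /o/ is a mid vowel in word-final position, so it raises to [u]. → [ewonihzevwotetu].
/smimihiefuzje/: /e/ is a mid vowel in word-final position, so it raises to [i]. → [smimihiefuzji].
/sawihsidele/: /e/ is a mid vowel in word-final position, so it raises to [i]. → [sawihsideli].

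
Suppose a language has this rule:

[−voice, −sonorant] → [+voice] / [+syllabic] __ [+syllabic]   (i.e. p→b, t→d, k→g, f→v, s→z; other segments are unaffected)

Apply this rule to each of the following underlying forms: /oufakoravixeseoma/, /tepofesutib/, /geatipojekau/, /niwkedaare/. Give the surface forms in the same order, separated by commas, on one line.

ouvagoravixezeoma, tebovezudib, geadibojegau, niwkedaare

/oufakoravixeseoma/: /f/ is a voiceless obstruent between vowels /u/ and /a/, so it voices to [v]. /k/ is a voiceless obstruent between vowels /a/ and /o/, so it voices to [g]. /s/ is a voiceless obstruent between vowels /e/ and /e/, so it voices to [z]. → [ouvagoravixezeoma].
/tepofesutib/: /p/ is a voiceless obstruent between vowels /e/ and /o/, so it voices to [b]. /f/ is a voiceless obstruent between vowels /o/ and /e/, so it voices to [v]. /s/ is a voiceless obstruent between vowels /e/ and /u/, so it voices to [z]. /t/ is a voiceless obstruent between vowels /u/ and /i/, so it voices to [d]. → [tebovezudib].
/geatipojekau/: /t/ is a voiceless obstruent between vowels /a/ and /i/, so it voices to [d]. /p/ is a voiceless obstruent between vowels /i/ and /o/, so it voices to [b]. /k/ is a voiceless obstruent between vowels /e/ and /a/, so it voices to [g]. → [geadibojegau].
/niwkedaare/: the rule's environment is not met; surfaces unchanged as [niwkedaare].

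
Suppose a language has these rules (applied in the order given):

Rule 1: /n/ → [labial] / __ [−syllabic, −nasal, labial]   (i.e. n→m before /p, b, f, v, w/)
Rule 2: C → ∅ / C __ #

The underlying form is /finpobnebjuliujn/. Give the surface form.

fimpobnebjuliuj

Rule 1 (nasal place assimilation): /n/ precedes the labial consonant /p/, so it assimilates in place to [m]. /finpobnebjuliujn/ → fimpobnebjuliujn.
Rule 2 (final cluster simplification): /n/ is the second consonant of a word-final cluster /jn/, so it deletes. /fimpobnebjuliujn/ → fimpobnebjuliuj.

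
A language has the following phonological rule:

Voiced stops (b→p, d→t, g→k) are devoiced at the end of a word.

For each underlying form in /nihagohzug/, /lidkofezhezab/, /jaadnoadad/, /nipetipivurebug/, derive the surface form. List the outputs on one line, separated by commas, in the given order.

nihagohzuk, lidkofezhezap, jaadnoadat, nipetipivurebuk

/nihagohzug/: /g/ is a voiced stop in word-final position, so it devoices to [k]. → [nihagohzuk].
/lidkofezhezab/: /b/ is a voiced stop in word-final position, so it devoices to [p]. → [lidkofezhezap].
/jaadnoadad/: /d/ is a voiced stop in word-final position, so it devoices to [t]. → [jaadnoadat].
/nipetipivurebug/: /g/ is a voiced stop in word-final position, so it devoices to [k]. → [nipetipivurebuk].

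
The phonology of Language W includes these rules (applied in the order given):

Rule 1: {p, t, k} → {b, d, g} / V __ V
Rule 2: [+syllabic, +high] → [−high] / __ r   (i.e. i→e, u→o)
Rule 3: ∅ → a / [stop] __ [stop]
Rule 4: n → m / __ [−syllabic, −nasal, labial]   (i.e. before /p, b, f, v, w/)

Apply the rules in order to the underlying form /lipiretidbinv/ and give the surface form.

Rule 1 (intervocalic voicing): /p/ is a voiceless stop between vowels /i/ and /i/, so it voices to [b]. /t/ is a voiceless stop between vowels /e/ and /i/, so it voices to [d]. /lipiretidbinv/ → libiredidbinv.
Rule 2 (pre-rhotic lowering): /i/ is a high vowel immediately before /r/, so it lowers to [e]. /libiredidbinv/ → liberedidbinv.
Rule 3 (stop-cluster a-epenthesis): /d/ and /b/ form a stop–stop cluster, so [a] is inserted between them. /liberedidbinv/ → liberedidabinv.
Rule 4 (nasal place assimilation): /n/ precedes the labial consonant /v/, so it assimilates in place to [m]. /liberedidabinv/ → liberedidabimv.

liberedidabimv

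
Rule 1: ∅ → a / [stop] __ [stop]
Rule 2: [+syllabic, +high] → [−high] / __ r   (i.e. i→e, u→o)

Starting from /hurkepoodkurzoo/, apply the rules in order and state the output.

horkepoodakorzoo

Rule 1 (stop-cluster a-epenthesis): /d/ and /k/ form a stop–stop cluster, so [a] is inserted between them. /hurkepoodkurzoo/ → hurkepoodakurzoo.
Rule 2 (pre-rhotic lowering): /u/ is a high vowel immediately before /r/, so it lowers to [o]. /u/ is a high vowel immediately before /r/, so it lowers to [o]. /hurkepoodakurzoo/ → horkepoodakorzoo.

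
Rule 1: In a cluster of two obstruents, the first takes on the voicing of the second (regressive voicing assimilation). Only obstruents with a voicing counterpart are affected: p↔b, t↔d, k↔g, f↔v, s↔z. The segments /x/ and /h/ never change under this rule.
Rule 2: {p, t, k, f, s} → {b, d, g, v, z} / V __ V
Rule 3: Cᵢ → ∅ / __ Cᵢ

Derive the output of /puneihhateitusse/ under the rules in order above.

Rule 1 (regressive voicing assimilation): no segment meets the environment; /puneihhateitusse/ is unchanged.
Rule 2 (intervocalic voicing): /t/ is a voiceless obstruent between vowels /a/ and /e/, so it voices to [d]. /t/ is a voiceless obstruent between vowels /i/ and /u/, so it voices to [d]. /puneihhateitusse/ → puneihhadeidusse.
Rule 3 (degemination): /hh/ is a geminate; the first /h/ deletes. /ss/ is a geminate; the first /s/ deletes. /puneihhadeidusse/ → puneihadeiduse.

puneihadeiduse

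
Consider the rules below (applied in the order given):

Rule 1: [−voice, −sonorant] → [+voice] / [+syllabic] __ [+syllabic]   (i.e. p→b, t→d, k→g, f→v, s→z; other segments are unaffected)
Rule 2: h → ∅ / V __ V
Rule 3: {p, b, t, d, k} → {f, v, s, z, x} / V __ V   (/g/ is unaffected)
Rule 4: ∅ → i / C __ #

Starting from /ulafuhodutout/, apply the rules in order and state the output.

ulavuozuzouti

Rule 1 (intervocalic voicing): /f/ is a voiceless obstruent between vowels /a/ and /u/, so it voices to [v]. /t/ is a voiceless obstruent between vowels /u/ and /o/, so it voices to [d]. /ulafuhodutout/ → ulavuhodudout.
Rule 2 (intervocalic h-deletion): /h/ occurs between vowels /u/ and /o/, so it deletes. /ulavuhodudout/ → ulavuodudout.
Rule 3 (intervocalic spirantization): /d/ is a stop between vowels /o/ and /u/, so it spirantizes to the fricative [z]. /d/ is a stop between vowels /u/ and /o/, so it spirantizes to the fricative [z]. /ulavuodudout/ → ulavuozuzout.
Rule 4 (final i-epenthesis): the form ends in the consonant /t/, so [i] is inserted word-finally. /ulavuozuzout/ → ulavuozuzouti.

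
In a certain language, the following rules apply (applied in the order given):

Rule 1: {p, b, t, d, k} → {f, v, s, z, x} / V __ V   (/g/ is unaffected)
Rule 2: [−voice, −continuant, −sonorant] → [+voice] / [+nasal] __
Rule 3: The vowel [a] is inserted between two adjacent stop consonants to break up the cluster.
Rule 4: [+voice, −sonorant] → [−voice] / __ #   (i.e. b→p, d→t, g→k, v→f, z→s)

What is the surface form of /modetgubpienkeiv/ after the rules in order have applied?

mozetagubapiengeif

Rule 1 (intervocalic spirantization): /d/ is a stop between vowels /o/ and /e/, so it spirantizes to the fricative [z]. /modetgubpienkeiv/ → mozetgubpienkeiv.
Rule 2 (post-nasal voicing): /k/ is a voiceless stop immediately after the nasal /n/, so it voices to [g]. /mozetgubpienkeiv/ → mozetgubpiengeiv.
Rule 3 (stop-cluster a-epenthesis): /t/ and /g/ form a stop–stop cluster, so [a] is inserted between them. /b/ and /p/ form a stop–stop cluster, so [a] is inserted between them. /mozetgubpiengeiv/ → mozetagubapiengeiv.
Rule 4 (final devoicing): /v/ is a voiced obstruent in word-final position, so it devoices to [f]. /mozetagubapiengeiv/ → mozetagubapiengeif.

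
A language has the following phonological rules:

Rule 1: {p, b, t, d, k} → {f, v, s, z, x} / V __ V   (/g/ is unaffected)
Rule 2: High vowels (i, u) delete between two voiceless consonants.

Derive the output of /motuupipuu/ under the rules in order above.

Rule 1 (intervocalic spirantization): /t/ is a stop between vowels /o/ and /u/, so it spirantizes to the fricative [s]. /p/ is a stop between vowels /u/ and /i/, so it spirantizes to the fricative [f]. /p/ is a stop between vowels /i/ and /u/, so it spirantizes to the fricative [f]. /motuupipuu/ → mosuufifuu.
Rule 2 (high vowel syncope): /i/ is a high vowel flanked by voiceless consonants /f/ and /f/, so it deletes. /mosuufifuu/ → mosuuffuu.

mosuuffuu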